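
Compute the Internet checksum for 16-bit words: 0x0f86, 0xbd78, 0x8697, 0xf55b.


Sum all words (with carry folding):
+ 0x0f86 = 0x0f86
+ 0xbd78 = 0xccfe
+ 0x8697 = 0x5396
+ 0xf55b = 0x48f2
One's complement: ~0x48f2
Checksum = 0xb70d


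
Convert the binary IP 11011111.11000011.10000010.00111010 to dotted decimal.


11011111 = 223
11000011 = 195
10000010 = 130
00111010 = 58
IP: 223.195.130.58


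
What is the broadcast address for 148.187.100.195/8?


Network: 148.0.0.0/8
Host bits = 24
Set all host bits to 1:
Broadcast: 148.255.255.255


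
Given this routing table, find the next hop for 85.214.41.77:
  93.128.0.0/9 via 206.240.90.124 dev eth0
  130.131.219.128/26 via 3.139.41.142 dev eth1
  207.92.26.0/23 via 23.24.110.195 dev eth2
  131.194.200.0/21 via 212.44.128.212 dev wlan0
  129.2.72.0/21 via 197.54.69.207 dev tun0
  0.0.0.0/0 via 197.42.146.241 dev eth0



Longest prefix match for 85.214.41.77:
  /9 93.128.0.0: no
  /26 130.131.219.128: no
  /23 207.92.26.0: no
  /21 131.194.200.0: no
  /21 129.2.72.0: no
  /0 0.0.0.0: MATCH
Selected: next-hop 197.42.146.241 via eth0 (matched /0)


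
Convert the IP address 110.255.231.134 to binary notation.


110 = 01101110
255 = 11111111
231 = 11100111
134 = 10000110
Binary: 01101110.11111111.11100111.10000110


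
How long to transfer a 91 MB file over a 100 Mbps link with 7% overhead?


Effective throughput = 100 * (1 - 7/100) = 93 Mbps
File size in Mb = 91 * 8 = 728 Mb
Time = 728 / 93
Time = 7.828 seconds


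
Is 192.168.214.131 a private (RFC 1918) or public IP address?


RFC 1918 private ranges:
  10.0.0.0/8 (10.0.0.0 - 10.255.255.255)
  172.16.0.0/12 (172.16.0.0 - 172.31.255.255)
  192.168.0.0/16 (192.168.0.0 - 192.168.255.255)
Private (in 192.168.0.0/16)


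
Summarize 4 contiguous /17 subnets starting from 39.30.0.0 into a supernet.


Original prefix: /17
Number of subnets: 4 = 2^2
New prefix = 17 - 2 = 15
Supernet: 39.30.0.0/15


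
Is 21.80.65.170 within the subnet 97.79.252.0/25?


Subnet network: 97.79.252.0
Test IP AND mask: 21.80.65.128
No, 21.80.65.170 is not in 97.79.252.0/25


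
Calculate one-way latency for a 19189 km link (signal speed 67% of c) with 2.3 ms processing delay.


Speed = 0.67 * 3e5 km/s = 201000 km/s
Propagation delay = 19189 / 201000 = 0.0955 s = 95.4677 ms
Processing delay = 2.3 ms
Total one-way latency = 97.7677 ms


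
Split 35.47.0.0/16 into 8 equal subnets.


New prefix = 16 + 3 = 19
Each subnet has 8192 addresses
  35.47.0.0/19
  35.47.32.0/19
  35.47.64.0/19
  35.47.96.0/19
  35.47.128.0/19
  35.47.160.0/19
  35.47.192.0/19
  35.47.224.0/19
Subnets: 35.47.0.0/19, 35.47.32.0/19, 35.47.64.0/19, 35.47.96.0/19, 35.47.128.0/19, 35.47.160.0/19, 35.47.192.0/19, 35.47.224.0/19


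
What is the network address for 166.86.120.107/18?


IP:   10100110.01010110.01111000.01101011
Mask: 11111111.11111111.11000000.00000000
AND operation:
Net:  10100110.01010110.01000000.00000000
Network: 166.86.64.0/18


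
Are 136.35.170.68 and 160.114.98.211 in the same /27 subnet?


Mask: 255.255.255.224
136.35.170.68 AND mask = 136.35.170.64
160.114.98.211 AND mask = 160.114.98.192
No, different subnets (136.35.170.64 vs 160.114.98.192)


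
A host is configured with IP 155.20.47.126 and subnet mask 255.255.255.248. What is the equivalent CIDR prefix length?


Binary: 11111111.11111111.11111111.11111000
Count leading 1s
Prefix: /29


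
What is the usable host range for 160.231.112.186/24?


Network: 160.231.112.0
Broadcast: 160.231.112.255
First usable = network + 1
Last usable = broadcast - 1
Range: 160.231.112.1 to 160.231.112.254


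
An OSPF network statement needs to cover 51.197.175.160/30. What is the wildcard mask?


Subnet mask: 255.255.255.252
Wildcard = 255.255.255.255 - subnet mask
255 - 255 = 0
255 - 255 = 0
255 - 255 = 0
255 - 252 = 3
Wildcard: 0.0.0.3


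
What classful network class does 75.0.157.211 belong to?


First octet: 75
Binary: 01001011
0xxxxxxx -> Class A (1-126)
Class A, default mask 255.0.0.0 (/8)


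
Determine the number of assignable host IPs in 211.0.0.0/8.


Host bits = 32 - 8 = 24
Total addresses = 2^24 = 16777216
Usable = total - 2 (network and broadcast)
Usable hosts: 16777214


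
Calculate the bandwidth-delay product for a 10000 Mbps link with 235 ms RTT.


BDP = bandwidth * RTT
= 10000 Mbps * 235 ms
= 10000 * 1e6 * 235 / 1000 bits
= 2350000000 bits
= 293750000 bytes
= 286865.2344 KB
BDP = 2350000000 bits (293750000 bytes)


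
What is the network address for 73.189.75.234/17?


IP:   01001001.10111101.01001011.11101010
Mask: 11111111.11111111.10000000.00000000
AND operation:
Net:  01001001.10111101.00000000.00000000
Network: 73.189.0.0/17


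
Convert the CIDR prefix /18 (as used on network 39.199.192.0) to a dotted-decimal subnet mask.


/18 means 18 network bits, 14 host bits
Binary: 11111111111111111100000000000000
Mask: 255.255.192.0


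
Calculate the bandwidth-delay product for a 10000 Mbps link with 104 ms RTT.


BDP = bandwidth * RTT
= 10000 Mbps * 104 ms
= 10000 * 1e6 * 104 / 1000 bits
= 1040000000 bits
= 130000000 bytes
= 126953.125 KB
BDP = 1040000000 bits (130000000 bytes)


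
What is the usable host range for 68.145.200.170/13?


Network: 68.144.0.0
Broadcast: 68.151.255.255
First usable = network + 1
Last usable = broadcast - 1
Range: 68.144.0.1 to 68.151.255.254


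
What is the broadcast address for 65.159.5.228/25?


Network: 65.159.5.128/25
Host bits = 7
Set all host bits to 1:
Broadcast: 65.159.5.255


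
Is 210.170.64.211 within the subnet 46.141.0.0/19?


Subnet network: 46.141.0.0
Test IP AND mask: 210.170.64.0
No, 210.170.64.211 is not in 46.141.0.0/19


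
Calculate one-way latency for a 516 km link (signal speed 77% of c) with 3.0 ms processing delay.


Speed = 0.77 * 3e5 km/s = 231000 km/s
Propagation delay = 516 / 231000 = 0.0022 s = 2.2338 ms
Processing delay = 3.0 ms
Total one-way latency = 5.2338 ms


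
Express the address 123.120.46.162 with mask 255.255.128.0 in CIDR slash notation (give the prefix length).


Binary: 11111111.11111111.10000000.00000000
Count leading 1s
Prefix: /17


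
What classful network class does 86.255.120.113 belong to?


First octet: 86
Binary: 01010110
0xxxxxxx -> Class A (1-126)
Class A, default mask 255.0.0.0 (/8)


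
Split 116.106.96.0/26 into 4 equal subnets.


New prefix = 26 + 2 = 28
Each subnet has 16 addresses
  116.106.96.0/28
  116.106.96.16/28
  116.106.96.32/28
  116.106.96.48/28
Subnets: 116.106.96.0/28, 116.106.96.16/28, 116.106.96.32/28, 116.106.96.48/28


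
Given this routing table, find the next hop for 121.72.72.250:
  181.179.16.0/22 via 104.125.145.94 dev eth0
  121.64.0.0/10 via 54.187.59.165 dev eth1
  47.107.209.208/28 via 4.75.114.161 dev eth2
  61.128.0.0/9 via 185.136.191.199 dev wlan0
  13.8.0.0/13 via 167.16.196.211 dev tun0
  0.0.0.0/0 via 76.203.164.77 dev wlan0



Longest prefix match for 121.72.72.250:
  /22 181.179.16.0: no
  /10 121.64.0.0: MATCH
  /28 47.107.209.208: no
  /9 61.128.0.0: no
  /13 13.8.0.0: no
  /0 0.0.0.0: MATCH
Selected: next-hop 54.187.59.165 via eth1 (matched /10)


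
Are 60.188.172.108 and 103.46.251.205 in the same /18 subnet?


Mask: 255.255.192.0
60.188.172.108 AND mask = 60.188.128.0
103.46.251.205 AND mask = 103.46.192.0
No, different subnets (60.188.128.0 vs 103.46.192.0)


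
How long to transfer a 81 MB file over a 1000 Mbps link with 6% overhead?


Effective throughput = 1000 * (1 - 6/100) = 940 Mbps
File size in Mb = 81 * 8 = 648 Mb
Time = 648 / 940
Time = 0.6894 seconds


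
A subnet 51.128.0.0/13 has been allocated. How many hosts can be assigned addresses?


Host bits = 32 - 13 = 19
Total addresses = 2^19 = 524288
Usable = total - 2 (network and broadcast)
Usable hosts: 524286


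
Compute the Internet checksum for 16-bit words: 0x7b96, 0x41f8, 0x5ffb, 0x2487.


Sum all words (with carry folding):
+ 0x7b96 = 0x7b96
+ 0x41f8 = 0xbd8e
+ 0x5ffb = 0x1d8a
+ 0x2487 = 0x4211
One's complement: ~0x4211
Checksum = 0xbdee


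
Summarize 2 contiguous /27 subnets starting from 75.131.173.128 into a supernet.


Original prefix: /27
Number of subnets: 2 = 2^1
New prefix = 27 - 1 = 26
Supernet: 75.131.173.128/26


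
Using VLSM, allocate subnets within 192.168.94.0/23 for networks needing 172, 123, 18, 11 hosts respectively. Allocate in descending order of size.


172 hosts -> /24 (254 usable): 192.168.94.0/24
123 hosts -> /25 (126 usable): 192.168.95.0/25
18 hosts -> /27 (30 usable): 192.168.95.128/27
11 hosts -> /28 (14 usable): 192.168.95.160/28
Allocation: 192.168.94.0/24 (172 hosts, 254 usable); 192.168.95.0/25 (123 hosts, 126 usable); 192.168.95.128/27 (18 hosts, 30 usable); 192.168.95.160/28 (11 hosts, 14 usable)


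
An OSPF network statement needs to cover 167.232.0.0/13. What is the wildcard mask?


Subnet mask: 255.248.0.0
Wildcard = 255.255.255.255 - subnet mask
255 - 255 = 0
255 - 248 = 7
255 - 0 = 255
255 - 0 = 255
Wildcard: 0.7.255.255


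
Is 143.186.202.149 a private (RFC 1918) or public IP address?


RFC 1918 private ranges:
  10.0.0.0/8 (10.0.0.0 - 10.255.255.255)
  172.16.0.0/12 (172.16.0.0 - 172.31.255.255)
  192.168.0.0/16 (192.168.0.0 - 192.168.255.255)
Public (not in any RFC 1918 range)


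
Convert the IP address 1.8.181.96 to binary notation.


1 = 00000001
8 = 00001000
181 = 10110101
96 = 01100000
Binary: 00000001.00001000.10110101.01100000


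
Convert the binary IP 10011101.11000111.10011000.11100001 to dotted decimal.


10011101 = 157
11000111 = 199
10011000 = 152
11100001 = 225
IP: 157.199.152.225


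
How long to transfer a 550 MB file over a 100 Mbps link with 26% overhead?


Effective throughput = 100 * (1 - 26/100) = 74 Mbps
File size in Mb = 550 * 8 = 4400 Mb
Time = 4400 / 74
Time = 59.4595 seconds


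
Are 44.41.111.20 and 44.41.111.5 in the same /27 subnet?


Mask: 255.255.255.224
44.41.111.20 AND mask = 44.41.111.0
44.41.111.5 AND mask = 44.41.111.0
Yes, same subnet (44.41.111.0)


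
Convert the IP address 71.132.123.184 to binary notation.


71 = 01000111
132 = 10000100
123 = 01111011
184 = 10111000
Binary: 01000111.10000100.01111011.10111000


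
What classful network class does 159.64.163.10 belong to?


First octet: 159
Binary: 10011111
10xxxxxx -> Class B (128-191)
Class B, default mask 255.255.0.0 (/16)


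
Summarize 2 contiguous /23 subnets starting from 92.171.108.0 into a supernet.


Original prefix: /23
Number of subnets: 2 = 2^1
New prefix = 23 - 1 = 22
Supernet: 92.171.108.0/22


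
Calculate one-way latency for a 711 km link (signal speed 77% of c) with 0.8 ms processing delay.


Speed = 0.77 * 3e5 km/s = 231000 km/s
Propagation delay = 711 / 231000 = 0.0031 s = 3.0779 ms
Processing delay = 0.8 ms
Total one-way latency = 3.8779 ms


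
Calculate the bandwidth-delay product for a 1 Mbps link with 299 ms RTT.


BDP = bandwidth * RTT
= 1 Mbps * 299 ms
= 1 * 1e6 * 299 / 1000 bits
= 299000 bits
= 37375 bytes
= 36.499 KB
BDP = 299000 bits (37375 bytes)


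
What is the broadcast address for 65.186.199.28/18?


Network: 65.186.192.0/18
Host bits = 14
Set all host bits to 1:
Broadcast: 65.186.255.255


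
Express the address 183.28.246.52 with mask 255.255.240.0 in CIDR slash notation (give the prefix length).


Binary: 11111111.11111111.11110000.00000000
Count leading 1s
Prefix: /20


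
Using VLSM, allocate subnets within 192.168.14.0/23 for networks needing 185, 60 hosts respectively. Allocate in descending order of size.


185 hosts -> /24 (254 usable): 192.168.14.0/24
60 hosts -> /26 (62 usable): 192.168.15.0/26
Allocation: 192.168.14.0/24 (185 hosts, 254 usable); 192.168.15.0/26 (60 hosts, 62 usable)


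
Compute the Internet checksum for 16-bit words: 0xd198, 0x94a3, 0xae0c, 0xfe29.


Sum all words (with carry folding):
+ 0xd198 = 0xd198
+ 0x94a3 = 0x663c
+ 0xae0c = 0x1449
+ 0xfe29 = 0x1273
One's complement: ~0x1273
Checksum = 0xed8c


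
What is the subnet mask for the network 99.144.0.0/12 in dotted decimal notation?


/12 means 12 network bits, 20 host bits
Binary: 11111111111100000000000000000000
Mask: 255.240.0.0


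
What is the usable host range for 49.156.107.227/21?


Network: 49.156.104.0
Broadcast: 49.156.111.255
First usable = network + 1
Last usable = broadcast - 1
Range: 49.156.104.1 to 49.156.111.254


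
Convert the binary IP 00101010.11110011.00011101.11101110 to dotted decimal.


00101010 = 42
11110011 = 243
00011101 = 29
11101110 = 238
IP: 42.243.29.238


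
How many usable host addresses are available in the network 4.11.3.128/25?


Host bits = 32 - 25 = 7
Total addresses = 2^7 = 128
Usable = total - 2 (network and broadcast)
Usable hosts: 126


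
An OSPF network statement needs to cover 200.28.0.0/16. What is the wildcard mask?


Subnet mask: 255.255.0.0
Wildcard = 255.255.255.255 - subnet mask
255 - 255 = 0
255 - 255 = 0
255 - 0 = 255
255 - 0 = 255
Wildcard: 0.0.255.255


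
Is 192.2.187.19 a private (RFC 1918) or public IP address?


RFC 1918 private ranges:
  10.0.0.0/8 (10.0.0.0 - 10.255.255.255)
  172.16.0.0/12 (172.16.0.0 - 172.31.255.255)
  192.168.0.0/16 (192.168.0.0 - 192.168.255.255)
Public (not in any RFC 1918 range)


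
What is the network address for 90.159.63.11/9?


IP:   01011010.10011111.00111111.00001011
Mask: 11111111.10000000.00000000.00000000
AND operation:
Net:  01011010.10000000.00000000.00000000
Network: 90.128.0.0/9


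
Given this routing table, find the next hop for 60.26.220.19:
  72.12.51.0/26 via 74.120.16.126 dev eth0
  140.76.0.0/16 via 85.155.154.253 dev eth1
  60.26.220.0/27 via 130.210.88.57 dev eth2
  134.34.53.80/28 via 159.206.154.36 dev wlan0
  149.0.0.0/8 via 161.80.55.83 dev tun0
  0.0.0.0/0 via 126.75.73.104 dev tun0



Longest prefix match for 60.26.220.19:
  /26 72.12.51.0: no
  /16 140.76.0.0: no
  /27 60.26.220.0: MATCH
  /28 134.34.53.80: no
  /8 149.0.0.0: no
  /0 0.0.0.0: MATCH
Selected: next-hop 130.210.88.57 via eth2 (matched /27)


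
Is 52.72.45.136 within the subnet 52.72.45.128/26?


Subnet network: 52.72.45.128
Test IP AND mask: 52.72.45.128
Yes, 52.72.45.136 is in 52.72.45.128/26


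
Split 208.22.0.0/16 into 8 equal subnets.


New prefix = 16 + 3 = 19
Each subnet has 8192 addresses
  208.22.0.0/19
  208.22.32.0/19
  208.22.64.0/19
  208.22.96.0/19
  208.22.128.0/19
  208.22.160.0/19
  208.22.192.0/19
  208.22.224.0/19
Subnets: 208.22.0.0/19, 208.22.32.0/19, 208.22.64.0/19, 208.22.96.0/19, 208.22.128.0/19, 208.22.160.0/19, 208.22.192.0/19, 208.22.224.0/19


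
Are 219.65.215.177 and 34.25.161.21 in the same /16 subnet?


Mask: 255.255.0.0
219.65.215.177 AND mask = 219.65.0.0
34.25.161.21 AND mask = 34.25.0.0
No, different subnets (219.65.0.0 vs 34.25.0.0)


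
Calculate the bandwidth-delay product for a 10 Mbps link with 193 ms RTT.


BDP = bandwidth * RTT
= 10 Mbps * 193 ms
= 10 * 1e6 * 193 / 1000 bits
= 1930000 bits
= 241250 bytes
= 235.5957 KB
BDP = 1930000 bits (241250 bytes)


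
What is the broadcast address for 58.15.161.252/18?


Network: 58.15.128.0/18
Host bits = 14
Set all host bits to 1:
Broadcast: 58.15.191.255


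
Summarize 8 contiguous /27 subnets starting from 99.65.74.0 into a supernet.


Original prefix: /27
Number of subnets: 8 = 2^3
New prefix = 27 - 3 = 24
Supernet: 99.65.74.0/24


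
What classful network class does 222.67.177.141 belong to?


First octet: 222
Binary: 11011110
110xxxxx -> Class C (192-223)
Class C, default mask 255.255.255.0 (/24)


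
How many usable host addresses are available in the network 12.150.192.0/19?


Host bits = 32 - 19 = 13
Total addresses = 2^13 = 8192
Usable = total - 2 (network and broadcast)
Usable hosts: 8190


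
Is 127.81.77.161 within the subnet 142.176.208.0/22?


Subnet network: 142.176.208.0
Test IP AND mask: 127.81.76.0
No, 127.81.77.161 is not in 142.176.208.0/22


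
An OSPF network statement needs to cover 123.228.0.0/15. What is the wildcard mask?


Subnet mask: 255.254.0.0
Wildcard = 255.255.255.255 - subnet mask
255 - 255 = 0
255 - 254 = 1
255 - 0 = 255
255 - 0 = 255
Wildcard: 0.1.255.255


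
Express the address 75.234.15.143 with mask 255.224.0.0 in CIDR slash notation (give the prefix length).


Binary: 11111111.11100000.00000000.00000000
Count leading 1s
Prefix: /11


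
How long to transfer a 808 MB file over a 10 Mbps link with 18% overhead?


Effective throughput = 10 * (1 - 18/100) = 8.2 Mbps
File size in Mb = 808 * 8 = 6464 Mb
Time = 6464 / 8.2
Time = 788.2927 seconds


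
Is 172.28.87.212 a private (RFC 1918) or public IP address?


RFC 1918 private ranges:
  10.0.0.0/8 (10.0.0.0 - 10.255.255.255)
  172.16.0.0/12 (172.16.0.0 - 172.31.255.255)
  192.168.0.0/16 (192.168.0.0 - 192.168.255.255)
Private (in 172.16.0.0/12)


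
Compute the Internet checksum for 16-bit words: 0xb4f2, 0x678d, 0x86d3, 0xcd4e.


Sum all words (with carry folding):
+ 0xb4f2 = 0xb4f2
+ 0x678d = 0x1c80
+ 0x86d3 = 0xa353
+ 0xcd4e = 0x70a2
One's complement: ~0x70a2
Checksum = 0x8f5d


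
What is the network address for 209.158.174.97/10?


IP:   11010001.10011110.10101110.01100001
Mask: 11111111.11000000.00000000.00000000
AND operation:
Net:  11010001.10000000.00000000.00000000
Network: 209.128.0.0/10


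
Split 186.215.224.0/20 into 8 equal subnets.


New prefix = 20 + 3 = 23
Each subnet has 512 addresses
  186.215.224.0/23
  186.215.226.0/23
  186.215.228.0/23
  186.215.230.0/23
  186.215.232.0/23
  186.215.234.0/23
  186.215.236.0/23
  186.215.238.0/23
Subnets: 186.215.224.0/23, 186.215.226.0/23, 186.215.228.0/23, 186.215.230.0/23, 186.215.232.0/23, 186.215.234.0/23, 186.215.236.0/23, 186.215.238.0/23


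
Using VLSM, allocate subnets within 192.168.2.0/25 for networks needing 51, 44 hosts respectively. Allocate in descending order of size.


51 hosts -> /26 (62 usable): 192.168.2.0/26
44 hosts -> /26 (62 usable): 192.168.2.64/26
Allocation: 192.168.2.0/26 (51 hosts, 62 usable); 192.168.2.64/26 (44 hosts, 62 usable)


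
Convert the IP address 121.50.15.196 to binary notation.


121 = 01111001
50 = 00110010
15 = 00001111
196 = 11000100
Binary: 01111001.00110010.00001111.11000100


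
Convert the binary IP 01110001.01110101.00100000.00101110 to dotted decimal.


01110001 = 113
01110101 = 117
00100000 = 32
00101110 = 46
IP: 113.117.32.46


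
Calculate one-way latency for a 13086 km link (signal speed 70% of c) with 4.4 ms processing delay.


Speed = 0.7 * 3e5 km/s = 210000 km/s
Propagation delay = 13086 / 210000 = 0.0623 s = 62.3143 ms
Processing delay = 4.4 ms
Total one-way latency = 66.7143 ms


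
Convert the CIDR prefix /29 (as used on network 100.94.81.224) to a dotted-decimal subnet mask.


/29 means 29 network bits, 3 host bits
Binary: 11111111111111111111111111111000
Mask: 255.255.255.248


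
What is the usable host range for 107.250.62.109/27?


Network: 107.250.62.96
Broadcast: 107.250.62.127
First usable = network + 1
Last usable = broadcast - 1
Range: 107.250.62.97 to 107.250.62.126


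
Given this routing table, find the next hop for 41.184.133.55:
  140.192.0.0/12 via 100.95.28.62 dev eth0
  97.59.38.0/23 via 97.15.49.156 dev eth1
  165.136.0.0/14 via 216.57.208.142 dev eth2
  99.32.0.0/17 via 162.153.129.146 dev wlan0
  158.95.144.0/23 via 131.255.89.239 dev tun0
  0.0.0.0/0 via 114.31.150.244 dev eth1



Longest prefix match for 41.184.133.55:
  /12 140.192.0.0: no
  /23 97.59.38.0: no
  /14 165.136.0.0: no
  /17 99.32.0.0: no
  /23 158.95.144.0: no
  /0 0.0.0.0: MATCH
Selected: next-hop 114.31.150.244 via eth1 (matched /0)


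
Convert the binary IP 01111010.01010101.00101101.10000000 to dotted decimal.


01111010 = 122
01010101 = 85
00101101 = 45
10000000 = 128
IP: 122.85.45.128


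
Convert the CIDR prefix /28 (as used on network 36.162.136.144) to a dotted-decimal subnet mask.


/28 means 28 network bits, 4 host bits
Binary: 11111111111111111111111111110000
Mask: 255.255.255.240


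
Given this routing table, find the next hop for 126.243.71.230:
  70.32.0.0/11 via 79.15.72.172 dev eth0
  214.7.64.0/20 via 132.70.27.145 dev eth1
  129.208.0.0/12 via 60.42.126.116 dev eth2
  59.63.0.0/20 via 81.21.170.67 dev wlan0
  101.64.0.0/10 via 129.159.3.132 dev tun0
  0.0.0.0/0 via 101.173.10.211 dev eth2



Longest prefix match for 126.243.71.230:
  /11 70.32.0.0: no
  /20 214.7.64.0: no
  /12 129.208.0.0: no
  /20 59.63.0.0: no
  /10 101.64.0.0: no
  /0 0.0.0.0: MATCH
Selected: next-hop 101.173.10.211 via eth2 (matched /0)


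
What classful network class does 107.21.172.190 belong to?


First octet: 107
Binary: 01101011
0xxxxxxx -> Class A (1-126)
Class A, default mask 255.0.0.0 (/8)


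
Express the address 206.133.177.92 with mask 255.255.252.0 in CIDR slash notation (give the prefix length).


Binary: 11111111.11111111.11111100.00000000
Count leading 1s
Prefix: /22


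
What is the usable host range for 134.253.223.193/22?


Network: 134.253.220.0
Broadcast: 134.253.223.255
First usable = network + 1
Last usable = broadcast - 1
Range: 134.253.220.1 to 134.253.223.254


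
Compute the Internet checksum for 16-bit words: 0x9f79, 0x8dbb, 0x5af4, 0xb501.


Sum all words (with carry folding):
+ 0x9f79 = 0x9f79
+ 0x8dbb = 0x2d35
+ 0x5af4 = 0x8829
+ 0xb501 = 0x3d2b
One's complement: ~0x3d2b
Checksum = 0xc2d4


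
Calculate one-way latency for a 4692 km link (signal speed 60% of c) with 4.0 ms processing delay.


Speed = 0.6 * 3e5 km/s = 180000 km/s
Propagation delay = 4692 / 180000 = 0.0261 s = 26.0667 ms
Processing delay = 4.0 ms
Total one-way latency = 30.0667 ms


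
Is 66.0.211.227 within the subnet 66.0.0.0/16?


Subnet network: 66.0.0.0
Test IP AND mask: 66.0.0.0
Yes, 66.0.211.227 is in 66.0.0.0/16


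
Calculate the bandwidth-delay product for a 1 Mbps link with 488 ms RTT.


BDP = bandwidth * RTT
= 1 Mbps * 488 ms
= 1 * 1e6 * 488 / 1000 bits
= 488000 bits
= 61000 bytes
= 59.5703 KB
BDP = 488000 bits (61000 bytes)


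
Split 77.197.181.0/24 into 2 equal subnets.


New prefix = 24 + 1 = 25
Each subnet has 128 addresses
  77.197.181.0/25
  77.197.181.128/25
Subnets: 77.197.181.0/25, 77.197.181.128/25


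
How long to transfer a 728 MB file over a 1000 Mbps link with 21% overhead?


Effective throughput = 1000 * (1 - 21/100) = 790 Mbps
File size in Mb = 728 * 8 = 5824 Mb
Time = 5824 / 790
Time = 7.3722 seconds


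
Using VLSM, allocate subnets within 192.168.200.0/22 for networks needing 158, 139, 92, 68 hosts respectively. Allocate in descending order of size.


158 hosts -> /24 (254 usable): 192.168.200.0/24
139 hosts -> /24 (254 usable): 192.168.201.0/24
92 hosts -> /25 (126 usable): 192.168.202.0/25
68 hosts -> /25 (126 usable): 192.168.202.128/25
Allocation: 192.168.200.0/24 (158 hosts, 254 usable); 192.168.201.0/24 (139 hosts, 254 usable); 192.168.202.0/25 (92 hosts, 126 usable); 192.168.202.128/25 (68 hosts, 126 usable)


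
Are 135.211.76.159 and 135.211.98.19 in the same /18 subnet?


Mask: 255.255.192.0
135.211.76.159 AND mask = 135.211.64.0
135.211.98.19 AND mask = 135.211.64.0
Yes, same subnet (135.211.64.0)


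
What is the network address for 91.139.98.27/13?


IP:   01011011.10001011.01100010.00011011
Mask: 11111111.11111000.00000000.00000000
AND operation:
Net:  01011011.10001000.00000000.00000000
Network: 91.136.0.0/13


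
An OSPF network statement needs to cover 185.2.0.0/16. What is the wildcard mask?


Subnet mask: 255.255.0.0
Wildcard = 255.255.255.255 - subnet mask
255 - 255 = 0
255 - 255 = 0
255 - 0 = 255
255 - 0 = 255
Wildcard: 0.0.255.255


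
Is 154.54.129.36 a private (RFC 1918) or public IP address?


RFC 1918 private ranges:
  10.0.0.0/8 (10.0.0.0 - 10.255.255.255)
  172.16.0.0/12 (172.16.0.0 - 172.31.255.255)
  192.168.0.0/16 (192.168.0.0 - 192.168.255.255)
Public (not in any RFC 1918 range)


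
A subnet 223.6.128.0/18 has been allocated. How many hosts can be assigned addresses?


Host bits = 32 - 18 = 14
Total addresses = 2^14 = 16384
Usable = total - 2 (network and broadcast)
Usable hosts: 16382


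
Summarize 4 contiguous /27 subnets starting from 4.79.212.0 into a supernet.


Original prefix: /27
Number of subnets: 4 = 2^2
New prefix = 27 - 2 = 25
Supernet: 4.79.212.0/25


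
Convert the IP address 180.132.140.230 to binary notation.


180 = 10110100
132 = 10000100
140 = 10001100
230 = 11100110
Binary: 10110100.10000100.10001100.11100110


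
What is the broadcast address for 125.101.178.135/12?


Network: 125.96.0.0/12
Host bits = 20
Set all host bits to 1:
Broadcast: 125.111.255.255


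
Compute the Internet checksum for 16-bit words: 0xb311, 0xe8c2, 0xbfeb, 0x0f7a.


Sum all words (with carry folding):
+ 0xb311 = 0xb311
+ 0xe8c2 = 0x9bd4
+ 0xbfeb = 0x5bc0
+ 0x0f7a = 0x6b3a
One's complement: ~0x6b3a
Checksum = 0x94c5


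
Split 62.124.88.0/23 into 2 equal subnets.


New prefix = 23 + 1 = 24
Each subnet has 256 addresses
  62.124.88.0/24
  62.124.89.0/24
Subnets: 62.124.88.0/24, 62.124.89.0/24


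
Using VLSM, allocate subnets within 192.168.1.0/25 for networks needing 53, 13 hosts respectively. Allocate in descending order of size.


53 hosts -> /26 (62 usable): 192.168.1.0/26
13 hosts -> /28 (14 usable): 192.168.1.64/28
Allocation: 192.168.1.0/26 (53 hosts, 62 usable); 192.168.1.64/28 (13 hosts, 14 usable)


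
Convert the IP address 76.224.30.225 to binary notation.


76 = 01001100
224 = 11100000
30 = 00011110
225 = 11100001
Binary: 01001100.11100000.00011110.11100001


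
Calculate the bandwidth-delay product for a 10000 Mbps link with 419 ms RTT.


BDP = bandwidth * RTT
= 10000 Mbps * 419 ms
= 10000 * 1e6 * 419 / 1000 bits
= 4190000000 bits
= 523750000 bytes
= 511474.6094 KB
BDP = 4190000000 bits (523750000 bytes)


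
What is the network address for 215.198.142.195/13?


IP:   11010111.11000110.10001110.11000011
Mask: 11111111.11111000.00000000.00000000
AND operation:
Net:  11010111.11000000.00000000.00000000
Network: 215.192.0.0/13


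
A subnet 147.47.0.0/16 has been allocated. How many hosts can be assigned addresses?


Host bits = 32 - 16 = 16
Total addresses = 2^16 = 65536
Usable = total - 2 (network and broadcast)
Usable hosts: 65534


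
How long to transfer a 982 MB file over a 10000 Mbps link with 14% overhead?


Effective throughput = 10000 * (1 - 14/100) = 8600 Mbps
File size in Mb = 982 * 8 = 7856 Mb
Time = 7856 / 8600
Time = 0.9135 seconds


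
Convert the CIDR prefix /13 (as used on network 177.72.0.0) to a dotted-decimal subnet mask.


/13 means 13 network bits, 19 host bits
Binary: 11111111111110000000000000000000
Mask: 255.248.0.0


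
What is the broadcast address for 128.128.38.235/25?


Network: 128.128.38.128/25
Host bits = 7
Set all host bits to 1:
Broadcast: 128.128.38.255


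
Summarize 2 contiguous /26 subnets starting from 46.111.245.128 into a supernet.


Original prefix: /26
Number of subnets: 2 = 2^1
New prefix = 26 - 1 = 25
Supernet: 46.111.245.128/25


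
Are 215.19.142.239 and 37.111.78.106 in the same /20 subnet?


Mask: 255.255.240.0
215.19.142.239 AND mask = 215.19.128.0
37.111.78.106 AND mask = 37.111.64.0
No, different subnets (215.19.128.0 vs 37.111.64.0)


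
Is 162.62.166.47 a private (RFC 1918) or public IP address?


RFC 1918 private ranges:
  10.0.0.0/8 (10.0.0.0 - 10.255.255.255)
  172.16.0.0/12 (172.16.0.0 - 172.31.255.255)
  192.168.0.0/16 (192.168.0.0 - 192.168.255.255)
Public (not in any RFC 1918 range)


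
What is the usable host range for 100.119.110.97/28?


Network: 100.119.110.96
Broadcast: 100.119.110.111
First usable = network + 1
Last usable = broadcast - 1
Range: 100.119.110.97 to 100.119.110.110


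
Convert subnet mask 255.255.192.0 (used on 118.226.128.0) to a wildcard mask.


Subnet mask: 255.255.192.0
Wildcard = 255.255.255.255 - subnet mask
255 - 255 = 0
255 - 255 = 0
255 - 192 = 63
255 - 0 = 255
Wildcard: 0.0.63.255


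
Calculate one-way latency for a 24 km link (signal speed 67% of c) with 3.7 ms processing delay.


Speed = 0.67 * 3e5 km/s = 201000 km/s
Propagation delay = 24 / 201000 = 0.0001 s = 0.1194 ms
Processing delay = 3.7 ms
Total one-way latency = 3.8194 ms


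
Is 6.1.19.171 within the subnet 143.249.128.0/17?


Subnet network: 143.249.128.0
Test IP AND mask: 6.1.0.0
No, 6.1.19.171 is not in 143.249.128.0/17


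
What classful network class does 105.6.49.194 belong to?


First octet: 105
Binary: 01101001
0xxxxxxx -> Class A (1-126)
Class A, default mask 255.0.0.0 (/8)


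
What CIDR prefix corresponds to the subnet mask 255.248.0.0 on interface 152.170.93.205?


Binary: 11111111.11111000.00000000.00000000
Count leading 1s
Prefix: /13


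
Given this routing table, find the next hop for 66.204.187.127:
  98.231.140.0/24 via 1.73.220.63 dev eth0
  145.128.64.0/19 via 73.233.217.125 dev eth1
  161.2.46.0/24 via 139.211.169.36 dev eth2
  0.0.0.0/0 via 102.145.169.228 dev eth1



Longest prefix match for 66.204.187.127:
  /24 98.231.140.0: no
  /19 145.128.64.0: no
  /24 161.2.46.0: no
  /0 0.0.0.0: MATCH
Selected: next-hop 102.145.169.228 via eth1 (matched /0)


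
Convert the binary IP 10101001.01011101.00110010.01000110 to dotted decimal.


10101001 = 169
01011101 = 93
00110010 = 50
01000110 = 70
IP: 169.93.50.70


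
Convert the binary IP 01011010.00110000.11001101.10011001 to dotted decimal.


01011010 = 90
00110000 = 48
11001101 = 205
10011001 = 153
IP: 90.48.205.153


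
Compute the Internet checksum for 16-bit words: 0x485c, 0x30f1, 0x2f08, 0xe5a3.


Sum all words (with carry folding):
+ 0x485c = 0x485c
+ 0x30f1 = 0x794d
+ 0x2f08 = 0xa855
+ 0xe5a3 = 0x8df9
One's complement: ~0x8df9
Checksum = 0x7206


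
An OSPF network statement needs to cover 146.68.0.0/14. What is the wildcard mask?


Subnet mask: 255.252.0.0
Wildcard = 255.255.255.255 - subnet mask
255 - 255 = 0
255 - 252 = 3
255 - 0 = 255
255 - 0 = 255
Wildcard: 0.3.255.255


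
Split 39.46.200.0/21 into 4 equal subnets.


New prefix = 21 + 2 = 23
Each subnet has 512 addresses
  39.46.200.0/23
  39.46.202.0/23
  39.46.204.0/23
  39.46.206.0/23
Subnets: 39.46.200.0/23, 39.46.202.0/23, 39.46.204.0/23, 39.46.206.0/23


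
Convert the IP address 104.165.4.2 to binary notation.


104 = 01101000
165 = 10100101
4 = 00000100
2 = 00000010
Binary: 01101000.10100101.00000100.00000010


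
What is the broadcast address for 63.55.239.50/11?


Network: 63.32.0.0/11
Host bits = 21
Set all host bits to 1:
Broadcast: 63.63.255.255


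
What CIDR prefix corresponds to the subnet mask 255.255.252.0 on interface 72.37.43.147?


Binary: 11111111.11111111.11111100.00000000
Count leading 1s
Prefix: /22


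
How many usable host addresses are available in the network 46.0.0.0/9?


Host bits = 32 - 9 = 23
Total addresses = 2^23 = 8388608
Usable = total - 2 (network and broadcast)
Usable hosts: 8388606


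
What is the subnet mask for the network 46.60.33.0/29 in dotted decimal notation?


/29 means 29 network bits, 3 host bits
Binary: 11111111111111111111111111111000
Mask: 255.255.255.248


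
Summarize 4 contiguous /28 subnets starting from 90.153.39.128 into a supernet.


Original prefix: /28
Number of subnets: 4 = 2^2
New prefix = 28 - 2 = 26
Supernet: 90.153.39.128/26


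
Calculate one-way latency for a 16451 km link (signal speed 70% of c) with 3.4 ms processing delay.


Speed = 0.7 * 3e5 km/s = 210000 km/s
Propagation delay = 16451 / 210000 = 0.0783 s = 78.3381 ms
Processing delay = 3.4 ms
Total one-way latency = 81.7381 ms


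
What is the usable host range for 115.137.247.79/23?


Network: 115.137.246.0
Broadcast: 115.137.247.255
First usable = network + 1
Last usable = broadcast - 1
Range: 115.137.246.1 to 115.137.247.254


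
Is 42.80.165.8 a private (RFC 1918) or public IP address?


RFC 1918 private ranges:
  10.0.0.0/8 (10.0.0.0 - 10.255.255.255)
  172.16.0.0/12 (172.16.0.0 - 172.31.255.255)
  192.168.0.0/16 (192.168.0.0 - 192.168.255.255)
Public (not in any RFC 1918 range)


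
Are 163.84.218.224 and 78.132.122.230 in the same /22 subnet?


Mask: 255.255.252.0
163.84.218.224 AND mask = 163.84.216.0
78.132.122.230 AND mask = 78.132.120.0
No, different subnets (163.84.216.0 vs 78.132.120.0)


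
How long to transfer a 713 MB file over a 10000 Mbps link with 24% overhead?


Effective throughput = 10000 * (1 - 24/100) = 7600 Mbps
File size in Mb = 713 * 8 = 5704 Mb
Time = 5704 / 7600
Time = 0.7505 seconds


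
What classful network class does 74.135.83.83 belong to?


First octet: 74
Binary: 01001010
0xxxxxxx -> Class A (1-126)
Class A, default mask 255.0.0.0 (/8)


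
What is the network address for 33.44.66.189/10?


IP:   00100001.00101100.01000010.10111101
Mask: 11111111.11000000.00000000.00000000
AND operation:
Net:  00100001.00000000.00000000.00000000
Network: 33.0.0.0/10


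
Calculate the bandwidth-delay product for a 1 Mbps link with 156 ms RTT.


BDP = bandwidth * RTT
= 1 Mbps * 156 ms
= 1 * 1e6 * 156 / 1000 bits
= 156000 bits
= 19500 bytes
= 19.043 KB
BDP = 156000 bits (19500 bytes)


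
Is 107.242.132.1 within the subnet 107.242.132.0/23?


Subnet network: 107.242.132.0
Test IP AND mask: 107.242.132.0
Yes, 107.242.132.1 is in 107.242.132.0/23


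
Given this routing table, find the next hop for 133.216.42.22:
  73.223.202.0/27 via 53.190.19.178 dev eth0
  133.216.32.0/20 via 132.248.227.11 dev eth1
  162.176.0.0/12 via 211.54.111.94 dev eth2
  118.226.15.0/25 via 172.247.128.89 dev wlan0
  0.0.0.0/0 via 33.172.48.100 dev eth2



Longest prefix match for 133.216.42.22:
  /27 73.223.202.0: no
  /20 133.216.32.0: MATCH
  /12 162.176.0.0: no
  /25 118.226.15.0: no
  /0 0.0.0.0: MATCH
Selected: next-hop 132.248.227.11 via eth1 (matched /20)


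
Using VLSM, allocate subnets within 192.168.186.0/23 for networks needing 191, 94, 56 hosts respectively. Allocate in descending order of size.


191 hosts -> /24 (254 usable): 192.168.186.0/24
94 hosts -> /25 (126 usable): 192.168.187.0/25
56 hosts -> /26 (62 usable): 192.168.187.128/26
Allocation: 192.168.186.0/24 (191 hosts, 254 usable); 192.168.187.0/25 (94 hosts, 126 usable); 192.168.187.128/26 (56 hosts, 62 usable)


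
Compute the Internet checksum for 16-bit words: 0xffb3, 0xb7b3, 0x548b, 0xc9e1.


Sum all words (with carry folding):
+ 0xffb3 = 0xffb3
+ 0xb7b3 = 0xb767
+ 0x548b = 0x0bf3
+ 0xc9e1 = 0xd5d4
One's complement: ~0xd5d4
Checksum = 0x2a2b


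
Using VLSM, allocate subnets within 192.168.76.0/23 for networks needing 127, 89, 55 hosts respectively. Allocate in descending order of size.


127 hosts -> /24 (254 usable): 192.168.76.0/24
89 hosts -> /25 (126 usable): 192.168.77.0/25
55 hosts -> /26 (62 usable): 192.168.77.128/26
Allocation: 192.168.76.0/24 (127 hosts, 254 usable); 192.168.77.0/25 (89 hosts, 126 usable); 192.168.77.128/26 (55 hosts, 62 usable)


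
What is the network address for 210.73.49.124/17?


IP:   11010010.01001001.00110001.01111100
Mask: 11111111.11111111.10000000.00000000
AND operation:
Net:  11010010.01001001.00000000.00000000
Network: 210.73.0.0/17


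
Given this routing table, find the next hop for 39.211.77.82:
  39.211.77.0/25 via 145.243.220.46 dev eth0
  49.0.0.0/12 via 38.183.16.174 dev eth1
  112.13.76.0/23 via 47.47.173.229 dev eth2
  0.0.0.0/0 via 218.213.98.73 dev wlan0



Longest prefix match for 39.211.77.82:
  /25 39.211.77.0: MATCH
  /12 49.0.0.0: no
  /23 112.13.76.0: no
  /0 0.0.0.0: MATCH
Selected: next-hop 145.243.220.46 via eth0 (matched /25)


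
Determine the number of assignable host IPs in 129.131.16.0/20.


Host bits = 32 - 20 = 12
Total addresses = 2^12 = 4096
Usable = total - 2 (network and broadcast)
Usable hosts: 4094


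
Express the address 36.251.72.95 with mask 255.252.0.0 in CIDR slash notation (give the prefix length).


Binary: 11111111.11111100.00000000.00000000
Count leading 1s
Prefix: /14


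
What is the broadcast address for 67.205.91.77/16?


Network: 67.205.0.0/16
Host bits = 16
Set all host bits to 1:
Broadcast: 67.205.255.255


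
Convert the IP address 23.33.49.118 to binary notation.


23 = 00010111
33 = 00100001
49 = 00110001
118 = 01110110
Binary: 00010111.00100001.00110001.01110110


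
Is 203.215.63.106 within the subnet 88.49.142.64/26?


Subnet network: 88.49.142.64
Test IP AND mask: 203.215.63.64
No, 203.215.63.106 is not in 88.49.142.64/26


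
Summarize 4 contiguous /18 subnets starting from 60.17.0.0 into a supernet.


Original prefix: /18
Number of subnets: 4 = 2^2
New prefix = 18 - 2 = 16
Supernet: 60.17.0.0/16


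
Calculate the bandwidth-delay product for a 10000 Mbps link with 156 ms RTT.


BDP = bandwidth * RTT
= 10000 Mbps * 156 ms
= 10000 * 1e6 * 156 / 1000 bits
= 1560000000 bits
= 195000000 bytes
= 190429.6875 KB
BDP = 1560000000 bits (195000000 bytes)


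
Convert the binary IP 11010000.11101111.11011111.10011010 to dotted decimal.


11010000 = 208
11101111 = 239
11011111 = 223
10011010 = 154
IP: 208.239.223.154


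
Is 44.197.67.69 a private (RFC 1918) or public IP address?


RFC 1918 private ranges:
  10.0.0.0/8 (10.0.0.0 - 10.255.255.255)
  172.16.0.0/12 (172.16.0.0 - 172.31.255.255)
  192.168.0.0/16 (192.168.0.0 - 192.168.255.255)
Public (not in any RFC 1918 range)


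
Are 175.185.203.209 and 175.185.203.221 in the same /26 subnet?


Mask: 255.255.255.192
175.185.203.209 AND mask = 175.185.203.192
175.185.203.221 AND mask = 175.185.203.192
Yes, same subnet (175.185.203.192)


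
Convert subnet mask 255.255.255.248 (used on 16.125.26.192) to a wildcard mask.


Subnet mask: 255.255.255.248
Wildcard = 255.255.255.255 - subnet mask
255 - 255 = 0
255 - 255 = 0
255 - 255 = 0
255 - 248 = 7
Wildcard: 0.0.0.7


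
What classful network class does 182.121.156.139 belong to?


First octet: 182
Binary: 10110110
10xxxxxx -> Class B (128-191)
Class B, default mask 255.255.0.0 (/16)


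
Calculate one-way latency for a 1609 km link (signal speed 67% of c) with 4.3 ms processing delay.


Speed = 0.67 * 3e5 km/s = 201000 km/s
Propagation delay = 1609 / 201000 = 0.008 s = 8.005 ms
Processing delay = 4.3 ms
Total one-way latency = 12.305 ms


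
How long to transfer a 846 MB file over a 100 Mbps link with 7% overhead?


Effective throughput = 100 * (1 - 7/100) = 93 Mbps
File size in Mb = 846 * 8 = 6768 Mb
Time = 6768 / 93
Time = 72.7742 seconds


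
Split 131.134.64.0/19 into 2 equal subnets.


New prefix = 19 + 1 = 20
Each subnet has 4096 addresses
  131.134.64.0/20
  131.134.80.0/20
Subnets: 131.134.64.0/20, 131.134.80.0/20


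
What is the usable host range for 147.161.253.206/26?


Network: 147.161.253.192
Broadcast: 147.161.253.255
First usable = network + 1
Last usable = broadcast - 1
Range: 147.161.253.193 to 147.161.253.254


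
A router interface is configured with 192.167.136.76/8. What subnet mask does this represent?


/8 means 8 network bits, 24 host bits
Binary: 11111111000000000000000000000000
Mask: 255.0.0.0


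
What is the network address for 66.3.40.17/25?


IP:   01000010.00000011.00101000.00010001
Mask: 11111111.11111111.11111111.10000000
AND operation:
Net:  01000010.00000011.00101000.00000000
Network: 66.3.40.0/25


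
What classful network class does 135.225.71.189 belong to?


First octet: 135
Binary: 10000111
10xxxxxx -> Class B (128-191)
Class B, default mask 255.255.0.0 (/16)


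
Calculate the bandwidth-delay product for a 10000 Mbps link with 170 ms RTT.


BDP = bandwidth * RTT
= 10000 Mbps * 170 ms
= 10000 * 1e6 * 170 / 1000 bits
= 1700000000 bits
= 212500000 bytes
= 207519.5312 KB
BDP = 1700000000 bits (212500000 bytes)
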